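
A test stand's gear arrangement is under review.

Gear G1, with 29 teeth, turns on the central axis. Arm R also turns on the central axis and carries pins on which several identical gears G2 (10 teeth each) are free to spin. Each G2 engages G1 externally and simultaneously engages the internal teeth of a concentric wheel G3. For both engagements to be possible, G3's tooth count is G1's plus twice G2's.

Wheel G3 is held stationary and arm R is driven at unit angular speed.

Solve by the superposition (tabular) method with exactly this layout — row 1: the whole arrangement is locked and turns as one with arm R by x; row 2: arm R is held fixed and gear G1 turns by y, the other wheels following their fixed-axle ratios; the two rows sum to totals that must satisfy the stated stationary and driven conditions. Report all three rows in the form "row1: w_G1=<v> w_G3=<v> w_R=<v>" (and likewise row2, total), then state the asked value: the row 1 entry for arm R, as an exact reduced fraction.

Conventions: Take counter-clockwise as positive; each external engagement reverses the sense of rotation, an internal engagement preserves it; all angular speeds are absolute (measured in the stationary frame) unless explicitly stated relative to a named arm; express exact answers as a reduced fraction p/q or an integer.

class = planetary set [G3 = 29+2·10 = 49; Willis about the carrier]
row 1 (train locked, turned with arm): all members turn x
row 2: sun turns y, ring = −(29/49)·y, arm 0
boundary: total ω_ring = x − (29/49)·y = 0 and total ω_arm = x = 1  ⇒  y = 49/29, x = 1
row 2 ring = −(29/49)·49/29 = -1
totals (row 1 + row 2): sun 1 + 49/29 = 78/29, ring 1 + (-1) = 0, arm 1 + 0 = 1
asked cell (row1, arm) = 1

row1: w_G1=1 w_G3=1 w_R=1
row2: w_G1=49/29 w_G3=-1 w_R=0
total: w_G1=78/29 w_G3=0 w_R=1
asked value: 1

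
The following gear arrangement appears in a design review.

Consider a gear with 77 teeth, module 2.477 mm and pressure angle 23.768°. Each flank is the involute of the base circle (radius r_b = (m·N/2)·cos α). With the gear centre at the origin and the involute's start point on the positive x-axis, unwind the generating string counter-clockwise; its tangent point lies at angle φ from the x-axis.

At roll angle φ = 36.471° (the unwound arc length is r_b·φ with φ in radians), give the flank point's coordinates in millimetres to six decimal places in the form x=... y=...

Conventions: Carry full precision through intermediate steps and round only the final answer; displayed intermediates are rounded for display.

x=103.206380 y=7.203599

recognized (one wheel, involute flank): single-mesh tooth geometry, m = 2.477, N = 77
pitch radius r_p = m·N/2 = 2.477·77/2 = 95.364500
base radius r_b = r_p·cos α = 95.364500·cos 23.768° = 87.276151
roll angle φ = 36.471° = 0.63653903 rad
x = r_b·(cos φ + φ·sin φ) = 103.206380
y = r_b·(sin φ − φ·cos φ) = 7.203599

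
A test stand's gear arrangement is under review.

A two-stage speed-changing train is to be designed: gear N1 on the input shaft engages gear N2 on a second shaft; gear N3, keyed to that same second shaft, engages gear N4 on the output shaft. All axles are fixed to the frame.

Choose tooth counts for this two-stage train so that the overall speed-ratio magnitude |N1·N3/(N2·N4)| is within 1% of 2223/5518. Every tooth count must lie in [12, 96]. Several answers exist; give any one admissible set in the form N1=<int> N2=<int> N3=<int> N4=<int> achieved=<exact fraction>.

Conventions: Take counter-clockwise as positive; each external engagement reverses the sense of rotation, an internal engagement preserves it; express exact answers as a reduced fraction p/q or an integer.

N1=39 N2=62 N3=57 N4=89 achieved=2223/5518

2-stage fixed-axis compound train for ratio 2223/5518
target = 2223/5518 in lowest terms: an exact hit needs N1·N3 = k·2223 and N2·N4 = k·5518 for one integer k, every count in [12, 96]; additionally prefer no 1:1 stage (N1 ≠ N2, N3 ≠ N4)
k = 1: N1·N3 = 2223 = 39·57, N2·N4 = 5518 = 62·89
achieved = 39·57/(62·89) = 2223/5518; |achieved − target| = 0 ≤ 2223/551800 ✓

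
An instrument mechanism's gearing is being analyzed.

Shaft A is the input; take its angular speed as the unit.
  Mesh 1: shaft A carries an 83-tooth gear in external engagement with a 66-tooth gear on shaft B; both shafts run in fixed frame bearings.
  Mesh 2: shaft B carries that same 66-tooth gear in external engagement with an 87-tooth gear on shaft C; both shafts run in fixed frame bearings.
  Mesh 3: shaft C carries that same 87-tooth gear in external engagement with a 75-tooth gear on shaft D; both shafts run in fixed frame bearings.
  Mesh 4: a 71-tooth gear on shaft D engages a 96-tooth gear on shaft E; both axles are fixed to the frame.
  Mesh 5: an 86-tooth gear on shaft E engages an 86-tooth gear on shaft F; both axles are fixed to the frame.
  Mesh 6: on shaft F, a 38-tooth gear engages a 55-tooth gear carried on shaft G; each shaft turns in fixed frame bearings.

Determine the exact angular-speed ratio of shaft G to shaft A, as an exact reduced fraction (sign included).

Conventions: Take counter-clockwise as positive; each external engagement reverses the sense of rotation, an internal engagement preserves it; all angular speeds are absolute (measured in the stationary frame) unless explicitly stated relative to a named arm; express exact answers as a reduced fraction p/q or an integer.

111967/198000

class = fixed-axis compound train [6 meshes; 6 ratios multiply, 6 sense flips]
mesh 1 [83T→66T]: running ratio 83/66, sense −
mesh 2 [66T→87T]: running ratio 83/87, sense +
mesh 3 [87T→75T]: running ratio 83/75, sense −
mesh 4 [71T→96T]: running ratio 5893/7200, sense +
mesh 5 [86T→86T]: running ratio 5893/7200, sense −
mesh 6 [38T→55T]: running ratio 111967/198000, sense +
ω_out/ω_in = 111967/198000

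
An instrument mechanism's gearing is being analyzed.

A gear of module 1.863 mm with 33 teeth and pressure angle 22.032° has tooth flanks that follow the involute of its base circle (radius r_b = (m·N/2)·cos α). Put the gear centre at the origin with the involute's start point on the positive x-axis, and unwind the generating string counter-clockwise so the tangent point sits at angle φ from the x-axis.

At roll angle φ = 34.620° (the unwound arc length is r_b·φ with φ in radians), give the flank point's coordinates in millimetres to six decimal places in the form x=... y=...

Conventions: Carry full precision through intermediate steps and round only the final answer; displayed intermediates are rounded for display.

recognized (one wheel, involute flank): single-mesh tooth geometry, m = 1.863, N = 33
pitch radius r_p = m·N/2 = 1.863·33/2 = 30.739500
base radius r_b = r_p·cos α = 30.739500·cos 22.032° = 28.494732
roll angle φ = 34.620° = 0.60423299 rad
x = r_b·(cos φ + φ·sin φ) = 33.231173
y = r_b·(sin φ − φ·cos φ) = 2.019840

x=33.231173 y=2.019840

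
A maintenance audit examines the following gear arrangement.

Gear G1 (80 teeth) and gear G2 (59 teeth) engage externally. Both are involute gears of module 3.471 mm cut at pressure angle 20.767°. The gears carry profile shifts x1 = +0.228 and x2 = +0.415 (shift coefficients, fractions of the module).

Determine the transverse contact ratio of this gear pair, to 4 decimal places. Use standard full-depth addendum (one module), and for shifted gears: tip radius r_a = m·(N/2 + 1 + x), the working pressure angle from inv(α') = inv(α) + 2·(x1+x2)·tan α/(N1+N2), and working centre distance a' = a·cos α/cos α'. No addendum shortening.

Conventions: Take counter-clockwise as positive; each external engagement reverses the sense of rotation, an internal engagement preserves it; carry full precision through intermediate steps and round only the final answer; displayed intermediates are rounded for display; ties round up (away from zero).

topology: single-mesh involute geometry — m = 3.471, 80T/59T pair
base radii: r_b1 = 129.819572, r_b2 = 95.741934
tip radii: r_a1 = 143.102388, r_a2 = 107.305965
inv(α') = inv(20.767°) + 2·(+0.228+0.415)·tan α/(80+59) = 0.02026125  ⇒  α' = 22.07255°
a' = a·cos α / cos α' = 241.2345·cos 20.767°/cos 22.07255° = 243.400642
action lengths: √(r_a1²−r_b1²) = 60.209403, √(r_a2²−r_b2²) = 48.456704
base pitch p_b = π·m·cos α = 10.196005
CR = (60.209403 + 48.456704 − 243.400642·sin 22.07255°)/10.196005 = 1.687026
contact ratio ≈ 1.6870

1.6870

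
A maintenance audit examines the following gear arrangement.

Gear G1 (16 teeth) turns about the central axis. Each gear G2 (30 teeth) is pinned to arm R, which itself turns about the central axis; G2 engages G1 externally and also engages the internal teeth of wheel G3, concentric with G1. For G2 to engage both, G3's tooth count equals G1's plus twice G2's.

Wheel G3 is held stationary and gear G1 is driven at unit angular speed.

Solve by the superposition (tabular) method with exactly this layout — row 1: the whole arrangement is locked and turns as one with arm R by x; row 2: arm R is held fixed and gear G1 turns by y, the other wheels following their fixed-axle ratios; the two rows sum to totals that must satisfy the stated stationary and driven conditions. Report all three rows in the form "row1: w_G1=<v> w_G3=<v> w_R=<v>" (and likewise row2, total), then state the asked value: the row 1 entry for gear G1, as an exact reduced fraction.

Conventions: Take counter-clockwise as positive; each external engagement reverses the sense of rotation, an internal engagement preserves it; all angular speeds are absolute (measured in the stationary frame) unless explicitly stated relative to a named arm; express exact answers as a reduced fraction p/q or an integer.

row1: w_G1=4/23 w_G3=4/23 w_R=4/23
row2: w_G1=19/23 w_G3=-4/23 w_R=0
total: w_G1=1 w_G3=0 w_R=4/23
asked value: 4/23

recognized (axles ride arm R): planetary set, 16/30/76 teeth
row 1 (train locked, turned with arm): all members turn x
row 2 — arm fixed, fixed-axis ratios: sun y, ring −(16/76)·y, arm 0
boundary: total ω_ring = x − (16/76)·y = 0 and total ω_sun = x + y = 1  ⇒  y = 19/23, x = 4/23
row 2 ring = −(16/76)·19/23 = -4/23
totals (row 1 + row 2): sun 4/23 + 19/23 = 1, ring 4/23 + (-4/23) = 0, arm 4/23 + 0 = 4/23
asked cell (row1, sun) = 4/23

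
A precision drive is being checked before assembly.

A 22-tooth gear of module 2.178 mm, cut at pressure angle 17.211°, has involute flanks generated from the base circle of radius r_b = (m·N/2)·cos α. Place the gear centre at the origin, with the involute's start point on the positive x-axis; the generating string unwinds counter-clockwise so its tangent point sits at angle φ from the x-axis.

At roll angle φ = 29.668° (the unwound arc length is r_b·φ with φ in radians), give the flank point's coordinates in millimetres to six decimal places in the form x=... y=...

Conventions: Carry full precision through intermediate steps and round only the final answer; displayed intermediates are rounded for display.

x=25.750596 y=1.030958

topology: single-mesh involute geometry — m = 2.178, N = 22
pitch radius r_p = m·N/2 = 2.178·22/2 = 23.958000
base radius r_b = r_p·cos α = 23.958000·cos 17.211° = 22.885198
roll angle φ = 29.668° = 0.51780428 rad
x = r_b·(cos φ + φ·sin φ) = 25.750596
y = r_b·(sin φ − φ·cos φ) = 1.030958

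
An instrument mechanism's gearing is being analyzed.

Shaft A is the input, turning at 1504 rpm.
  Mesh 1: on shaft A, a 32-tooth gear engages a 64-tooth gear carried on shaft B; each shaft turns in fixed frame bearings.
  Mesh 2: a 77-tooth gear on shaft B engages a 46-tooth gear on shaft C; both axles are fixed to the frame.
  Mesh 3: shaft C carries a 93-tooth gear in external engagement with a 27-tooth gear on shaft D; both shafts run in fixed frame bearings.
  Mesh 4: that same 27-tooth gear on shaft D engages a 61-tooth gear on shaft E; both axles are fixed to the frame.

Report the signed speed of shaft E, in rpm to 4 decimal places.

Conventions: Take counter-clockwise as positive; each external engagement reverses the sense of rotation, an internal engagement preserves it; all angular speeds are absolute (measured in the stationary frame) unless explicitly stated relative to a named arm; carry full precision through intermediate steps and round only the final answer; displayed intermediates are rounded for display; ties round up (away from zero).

4-mesh fixed-axis compound train (all bearings frame-fixed)
mesh 1 [32T→64T]: ω = 1504.0000×32/64 = 752.0000 rpm, sense flips to −
mesh 2 [77T→46T]: ω = 752.0000×77/46 = 1258.7826 rpm, sense flips to +
mesh 3 [93T→27T]: ω = 1258.7826×93/27 = 4335.8068 rpm, sense flips to −
mesh 4 [27T→61T]: ω = 4335.8068×27/61 = 1919.1276 rpm, sense flips to +
signed output speed = +1919.1276 rpm

+1919.1276 rpm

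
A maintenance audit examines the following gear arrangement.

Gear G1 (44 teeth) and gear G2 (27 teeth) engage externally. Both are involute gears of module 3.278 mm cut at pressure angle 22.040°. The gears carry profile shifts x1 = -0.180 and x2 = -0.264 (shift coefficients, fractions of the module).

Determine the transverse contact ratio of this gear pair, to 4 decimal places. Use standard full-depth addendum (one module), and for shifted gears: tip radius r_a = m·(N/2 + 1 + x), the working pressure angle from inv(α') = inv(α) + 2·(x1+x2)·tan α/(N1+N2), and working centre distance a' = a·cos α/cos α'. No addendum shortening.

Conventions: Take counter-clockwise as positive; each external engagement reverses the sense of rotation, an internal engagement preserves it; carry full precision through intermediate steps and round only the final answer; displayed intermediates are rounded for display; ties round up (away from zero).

1.7162

recognized (one external pair, fixed centres): single-mesh tooth geometry, m = 3.278, N1 = 44, N2 = 27
base radii: r_b1 = 66.845914, r_b2 = 41.019084
tip radii: r_a1 = 74.803960, r_a2 = 46.665608
inv(α') = inv(22.040°) + 2·(-0.180-0.264)·tan α/(44+27) = 0.01510465  ⇒  α' = 20.08621°
a' = a·cos α / cos α' = 116.3690·cos 22.040°/cos 20.08621° = 114.850562
action lengths: √(r_a1²−r_b1²) = 33.574636, √(r_a2²−r_b2²) = 22.251151
base pitch p_b = π·m·cos α = 9.545574
CR = (33.574636 + 22.251151 − 114.850562·sin 20.08621°)/9.545574 = 1.716213
contact ratio ≈ 1.7162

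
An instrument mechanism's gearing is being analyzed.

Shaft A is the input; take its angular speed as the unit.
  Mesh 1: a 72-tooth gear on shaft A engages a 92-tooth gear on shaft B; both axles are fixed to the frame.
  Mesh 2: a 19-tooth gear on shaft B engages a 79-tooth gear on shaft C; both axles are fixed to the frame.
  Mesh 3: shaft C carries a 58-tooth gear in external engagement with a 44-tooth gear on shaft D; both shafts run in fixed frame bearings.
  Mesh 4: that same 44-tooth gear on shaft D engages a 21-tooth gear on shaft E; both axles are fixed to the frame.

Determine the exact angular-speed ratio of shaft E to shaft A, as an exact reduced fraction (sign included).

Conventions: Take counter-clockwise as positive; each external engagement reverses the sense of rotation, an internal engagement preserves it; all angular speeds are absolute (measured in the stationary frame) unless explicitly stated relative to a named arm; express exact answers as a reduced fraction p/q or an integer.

class = fixed-axis compound train [4 meshes; 4 ratios multiply, 4 sense flips]
mesh 1 [72T→92T]: running ratio 18/23, sense −
mesh 2 [19T→79T]: running ratio 342/1817, sense +
mesh 3 [58T→44T]: running ratio 4959/19987, sense −
mesh 4 [44T→21T]: running ratio 6612/12719, sense +
ω_out/ω_in = 6612/12719

6612/12719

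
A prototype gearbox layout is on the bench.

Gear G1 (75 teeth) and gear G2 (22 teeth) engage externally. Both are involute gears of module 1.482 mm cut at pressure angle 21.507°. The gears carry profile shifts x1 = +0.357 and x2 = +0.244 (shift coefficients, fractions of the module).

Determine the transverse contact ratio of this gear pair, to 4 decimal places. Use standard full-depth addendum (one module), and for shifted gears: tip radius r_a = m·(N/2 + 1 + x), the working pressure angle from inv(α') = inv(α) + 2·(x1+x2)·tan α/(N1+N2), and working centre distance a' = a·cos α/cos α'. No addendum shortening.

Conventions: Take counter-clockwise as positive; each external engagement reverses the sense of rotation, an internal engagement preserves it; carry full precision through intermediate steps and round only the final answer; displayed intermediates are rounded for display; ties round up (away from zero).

recognized (one external pair, fixed centres): single-mesh tooth geometry, m = 1.482, N1 = 75, N2 = 22
base radii: r_b1 = 51.705467, r_b2 = 15.166937
tip radii: r_a1 = 57.586074, r_a2 = 18.145608
inv(α') = inv(21.507°) + 2·(+0.357+0.244)·tan α/(75+22) = 0.02356664  ⇒  α' = 23.16328°
a' = a·cos α / cos α' = 71.8770·cos 21.507°/cos 23.16328° = 72.735811
action lengths: √(r_a1²−r_b1²) = 25.351539, √(r_a2²−r_b2²) = 9.961280
base pitch p_b = π·m·cos α = 4.331667
CR = (25.351539 + 9.961280 − 72.735811·sin 23.16328°)/4.331667 = 1.547207
contact ratio ≈ 1.5472

1.5472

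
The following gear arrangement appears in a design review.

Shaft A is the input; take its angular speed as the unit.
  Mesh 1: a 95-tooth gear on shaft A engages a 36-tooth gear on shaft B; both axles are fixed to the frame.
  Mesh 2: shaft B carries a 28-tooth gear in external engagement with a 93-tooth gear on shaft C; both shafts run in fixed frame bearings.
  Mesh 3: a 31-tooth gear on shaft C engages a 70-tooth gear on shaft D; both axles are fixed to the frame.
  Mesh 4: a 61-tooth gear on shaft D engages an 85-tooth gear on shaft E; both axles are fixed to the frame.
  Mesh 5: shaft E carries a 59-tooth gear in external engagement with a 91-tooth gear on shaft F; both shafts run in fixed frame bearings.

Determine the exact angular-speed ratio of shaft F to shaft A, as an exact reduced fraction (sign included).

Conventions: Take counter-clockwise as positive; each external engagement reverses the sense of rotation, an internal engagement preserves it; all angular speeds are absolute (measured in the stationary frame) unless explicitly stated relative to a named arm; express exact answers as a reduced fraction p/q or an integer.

-68381/417690

class = fixed-axis compound train [5 meshes; 5 ratios multiply, 5 sense flips]
mesh 1 [95T→36T]: running ratio 95/36, sense −
mesh 2 [28T→93T]: running ratio 665/837, sense +
mesh 3 [31T→70T]: running ratio 19/54, sense −
mesh 4 [61T→85T]: running ratio 1159/4590, sense +
mesh 5 [59T→91T]: running ratio 68381/417690, sense −
ω_out/ω_in = -68381/417690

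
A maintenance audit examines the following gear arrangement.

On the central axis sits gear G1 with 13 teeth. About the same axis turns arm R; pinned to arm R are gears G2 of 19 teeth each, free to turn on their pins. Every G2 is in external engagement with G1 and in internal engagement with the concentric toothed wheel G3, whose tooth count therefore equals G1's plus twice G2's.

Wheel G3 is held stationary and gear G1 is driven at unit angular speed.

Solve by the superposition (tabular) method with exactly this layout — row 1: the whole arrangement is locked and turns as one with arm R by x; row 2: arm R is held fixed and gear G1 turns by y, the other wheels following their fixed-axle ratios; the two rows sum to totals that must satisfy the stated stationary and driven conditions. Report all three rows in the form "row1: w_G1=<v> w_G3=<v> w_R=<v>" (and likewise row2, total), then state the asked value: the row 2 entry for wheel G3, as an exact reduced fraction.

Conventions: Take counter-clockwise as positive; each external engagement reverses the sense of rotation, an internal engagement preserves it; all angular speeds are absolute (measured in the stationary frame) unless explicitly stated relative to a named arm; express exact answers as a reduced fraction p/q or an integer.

topology: planetary set — G1 13T / G2 19T / G3 51T, arm = carrier (Willis)
row 1: whole set turns with the arm by x
row 2 (arm held, sun turns y): ω_ring = −(13/51)·y, ω_arm = 0
boundary: total ω_ring = x − (13/51)·y = 0 and total ω_sun = x + y = 1  ⇒  y = 51/64, x = 13/64
row 2 ring = −(13/51)·51/64 = -13/64
totals (row 1 + row 2): sun 13/64 + 51/64 = 1, ring 13/64 + (-13/64) = 0, arm 13/64 + 0 = 13/64
asked cell (row2, ring) = -13/64

row1: w_G1=13/64 w_G3=13/64 w_R=13/64
row2: w_G1=51/64 w_G3=-13/64 w_R=0
total: w_G1=1 w_G3=0 w_R=13/64
asked value: -13/64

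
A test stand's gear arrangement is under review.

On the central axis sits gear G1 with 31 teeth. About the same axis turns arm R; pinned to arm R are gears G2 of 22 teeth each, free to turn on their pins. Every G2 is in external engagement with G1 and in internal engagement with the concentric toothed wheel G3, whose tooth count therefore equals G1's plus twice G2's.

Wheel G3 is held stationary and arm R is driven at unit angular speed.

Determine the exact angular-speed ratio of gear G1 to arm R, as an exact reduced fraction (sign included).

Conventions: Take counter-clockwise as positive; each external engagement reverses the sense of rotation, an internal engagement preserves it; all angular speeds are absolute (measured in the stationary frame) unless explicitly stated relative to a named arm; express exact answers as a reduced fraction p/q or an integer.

recognized (axles ride arm R): planetary set, 31/22/75 teeth
ring teeth: 31 + 2·22 = 75
31(ω_sun−ω_arm) = −75(ω_ring−ω_arm),  ω_ring = 0, ω_arm = 1
ω_sun = 1 − (75/31)(0−1) = 106/31
ω_out/ω_in = 106/31

106/31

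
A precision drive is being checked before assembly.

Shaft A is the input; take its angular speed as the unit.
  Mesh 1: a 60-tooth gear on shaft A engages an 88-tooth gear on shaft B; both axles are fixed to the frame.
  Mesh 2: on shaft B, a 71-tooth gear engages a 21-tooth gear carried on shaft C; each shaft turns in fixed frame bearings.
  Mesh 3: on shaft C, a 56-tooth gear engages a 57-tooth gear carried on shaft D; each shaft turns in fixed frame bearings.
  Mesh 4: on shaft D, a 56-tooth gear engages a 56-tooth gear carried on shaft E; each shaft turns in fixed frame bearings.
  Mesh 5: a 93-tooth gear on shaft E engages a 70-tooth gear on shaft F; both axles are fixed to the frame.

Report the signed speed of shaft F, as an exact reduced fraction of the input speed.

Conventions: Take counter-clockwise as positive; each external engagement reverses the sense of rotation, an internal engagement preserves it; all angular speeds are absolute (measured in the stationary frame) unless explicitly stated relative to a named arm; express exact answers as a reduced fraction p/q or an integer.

5-mesh fixed-axis compound train (all bearings frame-fixed)
mesh 1 [60T→88T]: |ω|/ω_in = 1×60/88 = 15/22, sense flips to −
mesh 2 [71T→21T]: |ω|/ω_in = (15/22)×71/21 = 355/154, sense flips to +
mesh 3 [56T→57T]: |ω|/ω_in = (355/154)×56/57 = 1420/627, sense flips to −
mesh 4 [56T→56T]: |ω|/ω_in = (1420/627)×56/56 = 1420/627, sense flips to +
mesh 5 [93T→70T]: |ω|/ω_in = (1420/627)×93/70 = 4402/1463, sense flips to −
signed output speed (× input speed) = -4402/1463

-4402/1463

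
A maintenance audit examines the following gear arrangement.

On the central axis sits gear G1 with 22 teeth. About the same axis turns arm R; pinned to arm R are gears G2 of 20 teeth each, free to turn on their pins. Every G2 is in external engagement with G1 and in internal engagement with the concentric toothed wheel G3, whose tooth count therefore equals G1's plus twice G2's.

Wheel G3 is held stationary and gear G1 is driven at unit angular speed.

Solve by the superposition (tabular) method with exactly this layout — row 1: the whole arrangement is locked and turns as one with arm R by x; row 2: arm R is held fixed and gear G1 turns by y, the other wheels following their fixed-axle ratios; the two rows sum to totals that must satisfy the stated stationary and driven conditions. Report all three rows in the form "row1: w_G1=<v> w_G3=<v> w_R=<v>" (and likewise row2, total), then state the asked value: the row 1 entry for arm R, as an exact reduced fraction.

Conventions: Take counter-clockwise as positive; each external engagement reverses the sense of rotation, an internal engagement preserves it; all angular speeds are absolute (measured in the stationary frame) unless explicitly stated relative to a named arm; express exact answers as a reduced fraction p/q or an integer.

row1: w_G1=11/42 w_G3=11/42 w_R=11/42
row2: w_G1=31/42 w_G3=-11/42 w_R=0
total: w_G1=1 w_G3=0 w_R=11/42
asked value: 11/42

recognized (axles ride arm R): planetary set, 22/20/62 teeth
row 1: whole set turns with the arm by x
row 2 — arm fixed, fixed-axis ratios: sun y, ring −(22/62)·y, arm 0
boundary: total ω_ring = x − (22/62)·y = 0 and total ω_sun = x + y = 1  ⇒  y = 31/42, x = 11/42
row 2 ring = −(22/62)·31/42 = -11/42
totals (row 1 + row 2): sun 11/42 + 31/42 = 1, ring 11/42 + (-11/42) = 0, arm 11/42 + 0 = 11/42
asked cell (row1, arm) = 11/42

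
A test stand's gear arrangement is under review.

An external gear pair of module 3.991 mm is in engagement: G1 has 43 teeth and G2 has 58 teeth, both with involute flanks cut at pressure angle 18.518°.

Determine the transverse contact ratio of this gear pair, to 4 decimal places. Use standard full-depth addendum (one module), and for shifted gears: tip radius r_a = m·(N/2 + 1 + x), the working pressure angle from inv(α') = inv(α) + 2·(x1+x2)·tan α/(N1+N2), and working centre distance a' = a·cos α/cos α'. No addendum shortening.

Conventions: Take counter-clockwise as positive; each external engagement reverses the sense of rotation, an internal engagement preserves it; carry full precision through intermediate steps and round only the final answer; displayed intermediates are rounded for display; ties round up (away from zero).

recognized (one external pair, fixed centres): single-mesh tooth geometry, m = 3.991, N1 = 43, N2 = 58
base radii: r_b1 = 81.363776, r_b2 = 109.746489
tip radii: r_a1 = 89.797500, r_a2 = 119.730000
no profile shift: α' = α, a' = a
action lengths: √(r_a1²−r_b1²) = 37.993775, √(r_a2²−r_b2²) = 47.864194
base pitch p_b = π·m·cos α = 11.888923
CR = (37.993775 + 47.864194 − 201.545500·sin 18.51800°)/11.888923 = 1.837559
contact ratio ≈ 1.8376

1.8376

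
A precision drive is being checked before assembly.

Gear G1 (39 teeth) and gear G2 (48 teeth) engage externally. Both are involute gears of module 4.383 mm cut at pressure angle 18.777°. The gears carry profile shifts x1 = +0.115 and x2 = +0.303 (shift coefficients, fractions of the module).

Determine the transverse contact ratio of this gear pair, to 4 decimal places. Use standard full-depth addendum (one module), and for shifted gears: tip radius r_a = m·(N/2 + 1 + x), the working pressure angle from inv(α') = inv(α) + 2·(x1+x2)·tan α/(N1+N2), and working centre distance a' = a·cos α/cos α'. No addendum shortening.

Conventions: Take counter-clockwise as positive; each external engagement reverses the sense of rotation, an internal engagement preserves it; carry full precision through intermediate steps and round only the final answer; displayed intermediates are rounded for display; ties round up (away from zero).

1.7139

topology: single-mesh involute geometry — m = 4.383, 39T/48T pair
base radii: r_b1 = 80.919742, r_b2 = 99.593529
tip radii: r_a1 = 90.355545, r_a2 = 110.903049
inv(α') = inv(18.777°) + 2·(+0.115+0.303)·tan α/(39+48) = 0.01552634  ⇒  α' = 20.26516°
a' = a·cos α / cos α' = 190.6605·cos 18.777°/cos 20.26516° = 192.424394
action lengths: √(r_a1²−r_b1²) = 40.200992, √(r_a2²−r_b2²) = 48.791549
base pitch p_b = π·m·cos α = 13.036762
CR = (40.200992 + 48.791549 − 192.424394·sin 20.26516°)/13.036762 = 1.713878
contact ratio ≈ 1.7139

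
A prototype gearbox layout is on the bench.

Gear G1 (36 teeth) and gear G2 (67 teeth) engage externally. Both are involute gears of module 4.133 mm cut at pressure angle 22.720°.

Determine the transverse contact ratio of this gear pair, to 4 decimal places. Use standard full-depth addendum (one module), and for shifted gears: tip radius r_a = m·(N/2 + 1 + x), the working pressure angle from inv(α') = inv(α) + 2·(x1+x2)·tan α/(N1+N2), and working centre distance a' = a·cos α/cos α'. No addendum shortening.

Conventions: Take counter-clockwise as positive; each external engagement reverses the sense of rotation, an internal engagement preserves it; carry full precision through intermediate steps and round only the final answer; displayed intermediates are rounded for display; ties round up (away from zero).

recognized (one external pair, fixed centres): single-mesh tooth geometry, m = 4.133, N1 = 36, N2 = 67
base radii: r_b1 = 68.621273, r_b2 = 127.711814
tip radii: r_a1 = 78.527000, r_a2 = 142.588500
no profile shift: α' = α, a' = a
action lengths: √(r_a1²−r_b1²) = 38.178667, √(r_a2²−r_b2²) = 63.412719
base pitch p_b = π·m·cos α = 11.976672
CR = (38.178667 + 63.412719 − 212.849500·sin 22.72000°)/11.976672 = 1.618391
contact ratio ≈ 1.6184

1.6184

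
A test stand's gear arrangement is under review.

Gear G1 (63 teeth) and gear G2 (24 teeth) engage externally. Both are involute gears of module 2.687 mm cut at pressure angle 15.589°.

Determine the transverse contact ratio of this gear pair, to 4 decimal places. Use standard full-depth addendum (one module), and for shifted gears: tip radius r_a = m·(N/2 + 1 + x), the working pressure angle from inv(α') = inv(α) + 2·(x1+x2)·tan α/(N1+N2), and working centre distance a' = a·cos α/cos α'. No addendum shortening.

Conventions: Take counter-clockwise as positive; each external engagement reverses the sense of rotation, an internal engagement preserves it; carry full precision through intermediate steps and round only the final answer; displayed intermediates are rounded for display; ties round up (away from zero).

recognized (one external pair, fixed centres): single-mesh tooth geometry, m = 2.687, N1 = 63, N2 = 24
base radii: r_b1 = 81.526930, r_b2 = 31.057878
tip radii: r_a1 = 87.327500, r_a2 = 34.931000
no profile shift: α' = α, a' = a
action lengths: √(r_a1²−r_b1²) = 31.296198, √(r_a2²−r_b2²) = 15.986963
base pitch p_b = π·m·cos α = 8.130933
CR = (31.296198 + 15.986963 − 116.884500·sin 15.58900°)/8.130933 = 1.952078
contact ratio ≈ 1.9521

1.9521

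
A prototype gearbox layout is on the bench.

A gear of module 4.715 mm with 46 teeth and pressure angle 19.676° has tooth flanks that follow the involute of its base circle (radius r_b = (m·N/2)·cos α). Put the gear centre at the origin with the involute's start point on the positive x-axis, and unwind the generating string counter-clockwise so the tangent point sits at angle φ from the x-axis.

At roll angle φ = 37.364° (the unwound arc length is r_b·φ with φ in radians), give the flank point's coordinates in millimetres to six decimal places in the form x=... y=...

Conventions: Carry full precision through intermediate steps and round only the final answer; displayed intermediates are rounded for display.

topology: single-mesh involute geometry — m = 4.715, N = 46
pitch radius r_p = m·N/2 = 4.715·46/2 = 108.445000
base radius r_b = r_p·cos α = 108.445000·cos 19.676° = 102.113077
roll angle φ = 37.364° = 0.65212482 rad
x = r_b·(cos φ + φ·sin φ) = 121.571272
y = r_b·(sin φ − φ·cos φ) = 9.044188

x=121.571272 y=9.044188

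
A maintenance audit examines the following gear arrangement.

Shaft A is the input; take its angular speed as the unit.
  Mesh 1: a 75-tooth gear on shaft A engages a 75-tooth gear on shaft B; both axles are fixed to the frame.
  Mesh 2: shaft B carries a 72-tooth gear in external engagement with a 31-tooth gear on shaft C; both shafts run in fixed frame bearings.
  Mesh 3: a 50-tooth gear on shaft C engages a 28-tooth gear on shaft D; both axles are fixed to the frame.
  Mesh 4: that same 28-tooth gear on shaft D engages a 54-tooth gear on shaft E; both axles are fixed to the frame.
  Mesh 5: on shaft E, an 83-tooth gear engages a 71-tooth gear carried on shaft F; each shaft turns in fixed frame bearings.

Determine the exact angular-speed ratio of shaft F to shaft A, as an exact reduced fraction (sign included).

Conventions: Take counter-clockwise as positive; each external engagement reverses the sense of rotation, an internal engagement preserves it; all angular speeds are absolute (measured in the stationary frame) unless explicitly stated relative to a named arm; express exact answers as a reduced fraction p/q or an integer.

class = fixed-axis compound train [5 meshes; 5 ratios multiply, 5 sense flips]
mesh 1 [75T→75T]: running ratio 1, sense −
mesh 2 [72T→31T]: running ratio 72/31, sense +
mesh 3 [50T→28T]: running ratio 900/217, sense −
mesh 4 [28T→54T]: running ratio 200/93, sense +
mesh 5 [83T→71T]: running ratio 16600/6603, sense −
ω_out/ω_in = -16600/6603

-16600/6603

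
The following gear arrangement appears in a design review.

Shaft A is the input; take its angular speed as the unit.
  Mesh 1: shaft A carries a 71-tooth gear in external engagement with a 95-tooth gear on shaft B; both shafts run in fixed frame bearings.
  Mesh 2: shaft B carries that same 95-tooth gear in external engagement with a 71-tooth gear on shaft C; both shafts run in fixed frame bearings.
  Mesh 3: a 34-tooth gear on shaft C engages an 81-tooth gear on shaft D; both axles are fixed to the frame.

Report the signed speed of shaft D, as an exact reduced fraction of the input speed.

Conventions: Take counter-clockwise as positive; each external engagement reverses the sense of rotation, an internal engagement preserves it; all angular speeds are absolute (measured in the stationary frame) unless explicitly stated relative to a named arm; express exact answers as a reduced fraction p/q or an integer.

3-mesh fixed-axis compound train (all bearings frame-fixed)
mesh 1 [71T→95T]: |ω|/ω_in = 1×71/95 = 71/95, sense flips to −
mesh 2 [95T→71T]: |ω|/ω_in = (71/95)×95/71 = 1, sense flips to +
mesh 3 [34T→81T]: |ω|/ω_in = 1×34/81 = 34/81, sense flips to −
signed output speed (× input speed) = -34/81

-34/81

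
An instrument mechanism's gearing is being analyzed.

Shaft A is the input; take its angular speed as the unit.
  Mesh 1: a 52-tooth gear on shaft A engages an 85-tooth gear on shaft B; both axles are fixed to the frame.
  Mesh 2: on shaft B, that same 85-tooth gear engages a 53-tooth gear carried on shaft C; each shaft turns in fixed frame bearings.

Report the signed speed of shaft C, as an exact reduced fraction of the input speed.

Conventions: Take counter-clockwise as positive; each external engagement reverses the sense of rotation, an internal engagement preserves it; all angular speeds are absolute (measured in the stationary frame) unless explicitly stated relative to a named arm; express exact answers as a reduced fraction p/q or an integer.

2-mesh fixed-axis compound train (all bearings frame-fixed)
mesh 1 [52T→85T]: |ω|/ω_in = 1×52/85 = 52/85, sense flips to −
mesh 2 [85T→53T]: |ω|/ω_in = (52/85)×85/53 = 52/53, sense flips to +
signed output speed (× input speed) = 52/53

52/53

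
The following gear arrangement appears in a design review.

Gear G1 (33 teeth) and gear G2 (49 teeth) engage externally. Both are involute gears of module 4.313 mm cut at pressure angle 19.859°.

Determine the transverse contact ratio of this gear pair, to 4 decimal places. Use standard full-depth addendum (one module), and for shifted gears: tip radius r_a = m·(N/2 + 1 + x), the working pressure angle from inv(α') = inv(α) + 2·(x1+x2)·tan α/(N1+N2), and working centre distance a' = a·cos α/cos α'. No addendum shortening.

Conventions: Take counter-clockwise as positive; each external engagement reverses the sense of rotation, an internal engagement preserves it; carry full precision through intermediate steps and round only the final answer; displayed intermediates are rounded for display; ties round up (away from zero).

class = single-mesh tooth geometry [involute pair 33T × 49T, m = 4.313]
base radii: r_b1 = 66.932451, r_b2 = 99.384548
tip radii: r_a1 = 75.477500, r_a2 = 109.981500
no profile shift: α' = α, a' = a
action lengths: √(r_a1²−r_b1²) = 34.884094, √(r_a2²−r_b2²) = 47.102462
base pitch p_b = π·m·cos α = 12.743909
CR = (34.884094 + 47.102462 − 176.833000·sin 19.85900°)/12.743909 = 1.719662
contact ratio ≈ 1.7197

1.7197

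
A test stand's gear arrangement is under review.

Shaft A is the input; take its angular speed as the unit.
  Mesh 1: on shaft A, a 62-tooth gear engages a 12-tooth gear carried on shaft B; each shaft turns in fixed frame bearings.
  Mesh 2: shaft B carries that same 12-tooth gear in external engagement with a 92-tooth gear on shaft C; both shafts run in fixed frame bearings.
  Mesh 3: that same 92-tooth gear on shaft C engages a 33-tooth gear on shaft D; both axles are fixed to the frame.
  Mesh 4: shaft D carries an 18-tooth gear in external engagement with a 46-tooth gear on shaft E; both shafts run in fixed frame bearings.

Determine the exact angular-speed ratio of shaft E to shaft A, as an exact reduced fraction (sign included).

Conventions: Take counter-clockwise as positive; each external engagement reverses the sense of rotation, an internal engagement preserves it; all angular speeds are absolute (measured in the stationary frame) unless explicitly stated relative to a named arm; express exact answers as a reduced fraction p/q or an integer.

class = fixed-axis compound train [4 meshes; 4 ratios multiply, 4 sense flips]
mesh 1 [62T→12T]: running ratio 31/6, sense −
mesh 2 [12T→92T]: running ratio 31/46, sense +
mesh 3 [92T→33T]: running ratio 62/33, sense −
mesh 4 [18T→46T]: running ratio 186/253, sense +
ω_out/ω_in = 186/253

186/253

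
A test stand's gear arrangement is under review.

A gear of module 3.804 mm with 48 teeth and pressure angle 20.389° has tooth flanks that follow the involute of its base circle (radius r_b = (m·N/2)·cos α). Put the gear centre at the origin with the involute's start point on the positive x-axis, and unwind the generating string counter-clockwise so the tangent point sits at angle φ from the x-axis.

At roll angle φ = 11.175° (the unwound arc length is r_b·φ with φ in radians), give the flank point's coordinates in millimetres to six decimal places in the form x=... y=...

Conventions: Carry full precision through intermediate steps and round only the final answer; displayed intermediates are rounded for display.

x=87.188452 y=0.210840

recognized (one wheel, involute flank): single-mesh tooth geometry, m = 3.804, N = 48
pitch radius r_p = m·N/2 = 3.804·48/2 = 91.296000
base radius r_b = r_p·cos α = 91.296000·cos 20.389° = 85.576205
roll angle φ = 11.175° = 0.19504054 rad
x = r_b·(cos φ + φ·sin φ) = 87.188452
y = r_b·(sin φ − φ·cos φ) = 0.210840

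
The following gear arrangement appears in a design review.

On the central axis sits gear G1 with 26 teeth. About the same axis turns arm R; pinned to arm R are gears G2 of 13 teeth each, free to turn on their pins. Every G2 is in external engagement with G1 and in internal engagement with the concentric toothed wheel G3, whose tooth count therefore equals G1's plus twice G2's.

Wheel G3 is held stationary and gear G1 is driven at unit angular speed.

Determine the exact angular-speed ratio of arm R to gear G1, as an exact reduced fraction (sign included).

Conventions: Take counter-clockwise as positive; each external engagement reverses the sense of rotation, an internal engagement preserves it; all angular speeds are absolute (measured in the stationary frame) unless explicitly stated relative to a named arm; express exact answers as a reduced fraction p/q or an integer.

1/3

recognized (axles ride arm R): planetary set, 26/13/52 teeth
ring teeth: 26 + 2·13 = 52
26(ω_sun−ω_arm) = −52(ω_ring−ω_arm),  ω_ring = 0, ω_sun = 1
26(1−ω_arm) = −52(0−ω_arm)  ⇒  78·ω_arm = 26  ⇒  ω_arm = 1/3
ω_out/ω_in = 1/3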